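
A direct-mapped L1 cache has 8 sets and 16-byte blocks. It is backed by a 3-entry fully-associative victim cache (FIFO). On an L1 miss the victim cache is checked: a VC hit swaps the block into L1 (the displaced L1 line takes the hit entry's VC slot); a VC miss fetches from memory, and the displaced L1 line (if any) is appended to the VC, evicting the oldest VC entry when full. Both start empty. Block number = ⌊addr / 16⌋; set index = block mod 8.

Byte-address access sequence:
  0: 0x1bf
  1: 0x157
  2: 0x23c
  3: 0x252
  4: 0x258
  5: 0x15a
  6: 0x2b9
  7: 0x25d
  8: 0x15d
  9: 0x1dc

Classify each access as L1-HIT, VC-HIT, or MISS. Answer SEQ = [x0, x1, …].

#0 0x1bf→b27/s3 MISS; vc=[]
#1 0x157→b21/s5 MISS; vc=[]
#2 0x23c→b35/s3 MISS; vc=[27]
#3 0x252→b37/s5 MISS; vc=[27,21]
#4 0x258→b37/s5 L1-HIT; vc=[27,21]
#5 0x15a→b21/s5 VC-HIT; vc=[27,37]
#6 0x2b9→b43/s3 MISS; vc=[27,37,35]
#7 0x25d→b37/s5 VC-HIT; vc=[27,21,35]
#8 0x15d→b21/s5 VC-HIT; vc=[27,37,35]
#9 0x1dc→b29/s5 MISS; vc=[37,35,21]

SEQ = [MISS, MISS, MISS, MISS, L1-HIT, VC-HIT, MISS, VC-HIT, VC-HIT, MISS]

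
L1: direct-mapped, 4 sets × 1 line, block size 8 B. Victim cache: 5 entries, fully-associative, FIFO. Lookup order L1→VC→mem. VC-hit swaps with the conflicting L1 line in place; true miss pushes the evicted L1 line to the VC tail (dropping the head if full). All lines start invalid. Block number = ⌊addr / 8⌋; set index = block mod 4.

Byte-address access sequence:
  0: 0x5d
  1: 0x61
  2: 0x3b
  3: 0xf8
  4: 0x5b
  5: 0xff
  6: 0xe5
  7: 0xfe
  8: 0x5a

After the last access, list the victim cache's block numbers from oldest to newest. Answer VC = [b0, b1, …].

VC = [31, 7, 12]

0: 0x5d (blk 11, set 3) → MISS  vc=[]
1: 0x61 (blk 12, set 0) → MISS  vc=[]
2: 0x3b (blk 7, set 3) → MISS  vc=[11]
3: 0xf8 (blk 31, set 3) → MISS  vc=[11, 7]
4: 0x5b (blk 11, set 3) → VC-HIT  vc=[31, 7]
5: 0xff (blk 31, set 3) → VC-HIT  vc=[11, 7]
6: 0xe5 (blk 28, set 0) → MISS  vc=[11, 7, 12]
7: 0xfe (blk 31, set 3) → L1-HIT  vc=[11, 7, 12]
8: 0x5a (blk 11, set 3) → VC-HIT  vc=[31, 7, 12]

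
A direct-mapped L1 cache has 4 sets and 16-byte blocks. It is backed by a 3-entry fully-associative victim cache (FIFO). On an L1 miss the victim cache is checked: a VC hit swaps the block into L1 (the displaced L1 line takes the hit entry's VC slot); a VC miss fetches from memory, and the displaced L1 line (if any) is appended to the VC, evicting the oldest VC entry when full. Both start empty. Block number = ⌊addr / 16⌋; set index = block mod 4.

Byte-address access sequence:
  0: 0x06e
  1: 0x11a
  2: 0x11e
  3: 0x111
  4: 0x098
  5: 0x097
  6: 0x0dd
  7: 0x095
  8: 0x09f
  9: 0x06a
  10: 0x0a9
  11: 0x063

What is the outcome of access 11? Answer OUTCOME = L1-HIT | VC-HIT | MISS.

0: 0x6e (blk 6, set 2) → MISS  vc=[]
1: 0x11a (blk 17, set 1) → MISS  vc=[]
2: 0x11e (blk 17, set 1) → L1-HIT  vc=[]
3: 0x111 (blk 17, set 1) → L1-HIT  vc=[]
4: 0x98 (blk 9, set 1) → MISS  vc=[17]
5: 0x97 (blk 9, set 1) → L1-HIT  vc=[17]
6: 0xdd (blk 13, set 1) → MISS  vc=[17, 9]
7: 0x95 (blk 9, set 1) → VC-HIT  vc=[17, 13]
8: 0x9f (blk 9, set 1) → L1-HIT  vc=[17, 13]
9: 0x6a (blk 6, set 2) → L1-HIT  vc=[17, 13]
10: 0xa9 (blk 10, set 2) → MISS  vc=[17, 13, 6]
11: 0x63 (blk 6, set 2) → VC-HIT  vc=[17, 13, 10]

OUTCOME = VC-HIT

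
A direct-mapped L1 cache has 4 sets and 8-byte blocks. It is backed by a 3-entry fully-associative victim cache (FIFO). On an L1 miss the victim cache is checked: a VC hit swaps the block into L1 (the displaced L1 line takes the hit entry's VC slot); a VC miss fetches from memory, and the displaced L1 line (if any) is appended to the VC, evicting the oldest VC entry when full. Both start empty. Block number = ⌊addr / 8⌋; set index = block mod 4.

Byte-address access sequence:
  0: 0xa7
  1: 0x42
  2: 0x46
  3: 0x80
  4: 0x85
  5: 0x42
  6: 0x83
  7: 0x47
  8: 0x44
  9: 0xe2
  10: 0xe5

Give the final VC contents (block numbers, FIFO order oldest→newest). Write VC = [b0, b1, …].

  [0] addr=0xa7 blk=20 s=0: MISS | VC []
  [1] addr=0x42 blk=8 s=0: MISS | VC [20]
  [2] addr=0x46 blk=8 s=0: L1-HIT | VC [20]
  [3] addr=0x80 blk=16 s=0: MISS | VC [20, 8]
  [4] addr=0x85 blk=16 s=0: L1-HIT | VC [20, 8]
  [5] addr=0x42 blk=8 s=0: VC-HIT | VC [20, 16]
  [6] addr=0x83 blk=16 s=0: VC-HIT | VC [20, 8]
  [7] addr=0x47 blk=8 s=0: VC-HIT | VC [20, 16]
  [8] addr=0x44 blk=8 s=0: L1-HIT | VC [20, 16]
  [9] addr=0xe2 blk=28 s=0: MISS | VC [20, 16, 8]
  [10] addr=0xe5 blk=28 s=0: L1-HIT | VC [20, 16, 8]

VC = [20, 16, 8]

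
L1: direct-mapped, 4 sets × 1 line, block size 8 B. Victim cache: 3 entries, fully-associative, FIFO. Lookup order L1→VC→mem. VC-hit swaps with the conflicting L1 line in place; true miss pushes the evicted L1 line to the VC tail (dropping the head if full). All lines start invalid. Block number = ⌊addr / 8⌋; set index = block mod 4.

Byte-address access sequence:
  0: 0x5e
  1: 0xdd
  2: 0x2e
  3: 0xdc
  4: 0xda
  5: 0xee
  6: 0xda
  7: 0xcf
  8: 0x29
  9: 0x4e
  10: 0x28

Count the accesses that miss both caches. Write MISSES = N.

MISSES = 6

0: 0x5e (blk 11, set 3) → MISS  vc=[]
1: 0xdd (blk 27, set 3) → MISS  vc=[11]
2: 0x2e (blk 5, set 1) → MISS  vc=[11]
3: 0xdc (blk 27, set 3) → L1-HIT  vc=[11]
4: 0xda (blk 27, set 3) → L1-HIT  vc=[11]
5: 0xee (blk 29, set 1) → MISS  vc=[11, 5]
6: 0xda (blk 27, set 3) → L1-HIT  vc=[11, 5]
7: 0xcf (blk 25, set 1) → MISS  vc=[11, 5, 29]
8: 0x29 (blk 5, set 1) → VC-HIT  vc=[11, 25, 29]
9: 0x4e (blk 9, set 1) → MISS  vc=[25, 29, 5]
10: 0x28 (blk 5, set 1) → VC-HIT  vc=[25, 29, 9]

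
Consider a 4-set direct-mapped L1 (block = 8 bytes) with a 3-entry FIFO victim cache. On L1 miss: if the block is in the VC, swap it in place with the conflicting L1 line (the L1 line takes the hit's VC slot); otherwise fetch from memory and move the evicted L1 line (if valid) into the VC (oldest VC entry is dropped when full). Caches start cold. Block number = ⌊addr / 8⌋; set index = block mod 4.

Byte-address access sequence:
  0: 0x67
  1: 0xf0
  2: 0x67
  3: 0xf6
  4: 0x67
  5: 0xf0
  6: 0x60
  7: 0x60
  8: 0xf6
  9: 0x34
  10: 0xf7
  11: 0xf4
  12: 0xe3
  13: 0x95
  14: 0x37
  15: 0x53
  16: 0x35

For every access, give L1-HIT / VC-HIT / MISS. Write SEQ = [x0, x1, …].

SEQ = [MISS, MISS, L1-HIT, L1-HIT, L1-HIT, L1-HIT, L1-HIT, L1-HIT, L1-HIT, MISS, VC-HIT, L1-HIT, MISS, MISS, VC-HIT, MISS, VC-HIT]

0: 0x67 (blk 12, set 0) → MISS  vc=[]
1: 0xf0 (blk 30, set 2) → MISS  vc=[]
2: 0x67 (blk 12, set 0) → L1-HIT  vc=[]
3: 0xf6 (blk 30, set 2) → L1-HIT  vc=[]
4: 0x67 (blk 12, set 0) → L1-HIT  vc=[]
5: 0xf0 (blk 30, set 2) → L1-HIT  vc=[]
6: 0x60 (blk 12, set 0) → L1-HIT  vc=[]
7: 0x60 (blk 12, set 0) → L1-HIT  vc=[]
8: 0xf6 (blk 30, set 2) → L1-HIT  vc=[]
9: 0x34 (blk 6, set 2) → MISS  vc=[30]
10: 0xf7 (blk 30, set 2) → VC-HIT  vc=[6]
11: 0xf4 (blk 30, set 2) → L1-HIT  vc=[6]
12: 0xe3 (blk 28, set 0) → MISS  vc=[6, 12]
13: 0x95 (blk 18, set 2) → MISS  vc=[6, 12, 30]
14: 0x37 (blk 6, set 2) → VC-HIT  vc=[18, 12, 30]
15: 0x53 (blk 10, set 2) → MISS  vc=[12, 30, 6]
16: 0x35 (blk 6, set 2) → VC-HIT  vc=[12, 30, 10]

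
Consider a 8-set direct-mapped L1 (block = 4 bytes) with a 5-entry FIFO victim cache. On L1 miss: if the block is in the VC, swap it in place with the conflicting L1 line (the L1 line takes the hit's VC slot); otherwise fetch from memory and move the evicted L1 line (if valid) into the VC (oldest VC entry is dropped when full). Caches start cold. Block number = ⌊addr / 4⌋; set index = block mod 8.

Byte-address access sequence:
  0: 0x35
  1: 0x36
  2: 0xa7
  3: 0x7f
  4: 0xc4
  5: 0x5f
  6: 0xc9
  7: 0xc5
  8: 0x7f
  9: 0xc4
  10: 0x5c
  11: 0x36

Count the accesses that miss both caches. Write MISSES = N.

0: 0x35 (blk 13, set 5) → MISS  vc=[]
1: 0x36 (blk 13, set 5) → L1-HIT  vc=[]
2: 0xa7 (blk 41, set 1) → MISS  vc=[]
3: 0x7f (blk 31, set 7) → MISS  vc=[]
4: 0xc4 (blk 49, set 1) → MISS  vc=[41]
5: 0x5f (blk 23, set 7) → MISS  vc=[41, 31]
6: 0xc9 (blk 50, set 2) → MISS  vc=[41, 31]
7: 0xc5 (blk 49, set 1) → L1-HIT  vc=[41, 31]
8: 0x7f (blk 31, set 7) → VC-HIT  vc=[41, 23]
9: 0xc4 (blk 49, set 1) → L1-HIT  vc=[41, 23]
10: 0x5c (blk 23, set 7) → VC-HIT  vc=[41, 31]
11: 0x36 (blk 13, set 5) → L1-HIT  vc=[41, 31]

MISSES = 6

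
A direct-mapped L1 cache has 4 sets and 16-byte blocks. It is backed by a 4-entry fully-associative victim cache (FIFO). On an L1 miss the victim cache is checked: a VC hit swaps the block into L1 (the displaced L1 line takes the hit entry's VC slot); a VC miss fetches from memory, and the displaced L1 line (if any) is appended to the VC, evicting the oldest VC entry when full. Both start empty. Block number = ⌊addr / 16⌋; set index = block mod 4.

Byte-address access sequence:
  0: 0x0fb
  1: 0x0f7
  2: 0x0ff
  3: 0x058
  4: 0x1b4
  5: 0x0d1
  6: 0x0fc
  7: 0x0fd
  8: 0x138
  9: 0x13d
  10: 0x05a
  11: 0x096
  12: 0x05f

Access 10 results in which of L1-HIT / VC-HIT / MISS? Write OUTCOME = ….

OUTCOME = VC-HIT

#0 0xfb→b15/s3 MISS; vc=[]
#1 0xf7→b15/s3 L1-HIT; vc=[]
#2 0xff→b15/s3 L1-HIT; vc=[]
#3 0x58→b5/s1 MISS; vc=[]
#4 0x1b4→b27/s3 MISS; vc=[15]
#5 0xd1→b13/s1 MISS; vc=[15,5]
#6 0xfc→b15/s3 VC-HIT; vc=[27,5]
#7 0xfd→b15/s3 L1-HIT; vc=[27,5]
#8 0x138→b19/s3 MISS; vc=[27,5,15]
#9 0x13d→b19/s3 L1-HIT; vc=[27,5,15]
#10 0x5a→b5/s1 VC-HIT; vc=[27,13,15]
#11 0x96→b9/s1 MISS; vc=[27,13,15,5]
#12 0x5f→b5/s1 VC-HIT; vc=[27,13,15,9]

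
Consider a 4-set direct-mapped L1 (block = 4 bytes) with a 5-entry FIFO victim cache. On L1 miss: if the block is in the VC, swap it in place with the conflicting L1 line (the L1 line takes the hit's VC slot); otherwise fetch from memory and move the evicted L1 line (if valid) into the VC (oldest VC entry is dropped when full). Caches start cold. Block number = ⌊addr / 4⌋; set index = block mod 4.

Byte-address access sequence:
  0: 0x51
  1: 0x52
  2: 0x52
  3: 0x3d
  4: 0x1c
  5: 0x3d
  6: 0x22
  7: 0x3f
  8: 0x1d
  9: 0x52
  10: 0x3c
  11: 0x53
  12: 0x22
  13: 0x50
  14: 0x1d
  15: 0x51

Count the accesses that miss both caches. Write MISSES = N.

#0 0x51→b20/s0 MISS; vc=[]
#1 0x52→b20/s0 L1-HIT; vc=[]
#2 0x52→b20/s0 L1-HIT; vc=[]
#3 0x3d→b15/s3 MISS; vc=[]
#4 0x1c→b7/s3 MISS; vc=[15]
#5 0x3d→b15/s3 VC-HIT; vc=[7]
#6 0x22→b8/s0 MISS; vc=[7,20]
#7 0x3f→b15/s3 L1-HIT; vc=[7,20]
#8 0x1d→b7/s3 VC-HIT; vc=[15,20]
#9 0x52→b20/s0 VC-HIT; vc=[15,8]
#10 0x3c→b15/s3 VC-HIT; vc=[7,8]
#11 0x53→b20/s0 L1-HIT; vc=[7,8]
#12 0x22→b8/s0 VC-HIT; vc=[7,20]
#13 0x50→b20/s0 VC-HIT; vc=[7,8]
#14 0x1d→b7/s3 VC-HIT; vc=[15,8]
#15 0x51→b20/s0 L1-HIT; vc=[15,8]

MISSES = 4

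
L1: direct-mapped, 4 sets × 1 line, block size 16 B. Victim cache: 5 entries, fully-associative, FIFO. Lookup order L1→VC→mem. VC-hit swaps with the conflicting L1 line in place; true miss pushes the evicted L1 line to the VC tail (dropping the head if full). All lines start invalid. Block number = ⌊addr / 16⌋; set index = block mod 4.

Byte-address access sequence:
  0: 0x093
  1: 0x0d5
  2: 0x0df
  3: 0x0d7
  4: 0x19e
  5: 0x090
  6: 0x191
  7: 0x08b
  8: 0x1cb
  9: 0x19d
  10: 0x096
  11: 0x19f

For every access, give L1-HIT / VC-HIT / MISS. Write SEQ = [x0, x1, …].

SEQ = [MISS, MISS, L1-HIT, L1-HIT, MISS, VC-HIT, VC-HIT, MISS, MISS, L1-HIT, VC-HIT, VC-HIT]

#0 0x93→b9/s1 MISS; vc=[]
#1 0xd5→b13/s1 MISS; vc=[9]
#2 0xdf→b13/s1 L1-HIT; vc=[9]
#3 0xd7→b13/s1 L1-HIT; vc=[9]
#4 0x19e→b25/s1 MISS; vc=[9,13]
#5 0x90→b9/s1 VC-HIT; vc=[25,13]
#6 0x191→b25/s1 VC-HIT; vc=[9,13]
#7 0x8b→b8/s0 MISS; vc=[9,13]
#8 0x1cb→b28/s0 MISS; vc=[9,13,8]
#9 0x19d→b25/s1 L1-HIT; vc=[9,13,8]
#10 0x96→b9/s1 VC-HIT; vc=[25,13,8]
#11 0x19f→b25/s1 VC-HIT; vc=[9,13,8]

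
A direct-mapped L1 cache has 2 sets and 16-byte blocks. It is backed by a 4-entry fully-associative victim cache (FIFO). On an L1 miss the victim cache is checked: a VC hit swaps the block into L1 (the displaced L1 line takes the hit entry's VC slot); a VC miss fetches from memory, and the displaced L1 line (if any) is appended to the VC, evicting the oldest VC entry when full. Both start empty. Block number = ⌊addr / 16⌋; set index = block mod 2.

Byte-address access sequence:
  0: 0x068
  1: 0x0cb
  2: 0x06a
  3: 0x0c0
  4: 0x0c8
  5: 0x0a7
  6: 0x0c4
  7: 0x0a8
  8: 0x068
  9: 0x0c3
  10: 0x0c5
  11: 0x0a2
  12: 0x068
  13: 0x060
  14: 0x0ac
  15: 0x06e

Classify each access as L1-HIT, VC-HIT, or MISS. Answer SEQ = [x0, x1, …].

#0 0x68→b6/s0 MISS; vc=[]
#1 0xcb→b12/s0 MISS; vc=[6]
#2 0x6a→b6/s0 VC-HIT; vc=[12]
#3 0xc0→b12/s0 VC-HIT; vc=[6]
#4 0xc8→b12/s0 L1-HIT; vc=[6]
#5 0xa7→b10/s0 MISS; vc=[6,12]
#6 0xc4→b12/s0 VC-HIT; vc=[6,10]
#7 0xa8→b10/s0 VC-HIT; vc=[6,12]
#8 0x68→b6/s0 VC-HIT; vc=[10,12]
#9 0xc3→b12/s0 VC-HIT; vc=[10,6]
#10 0xc5→b12/s0 L1-HIT; vc=[10,6]
#11 0xa2→b10/s0 VC-HIT; vc=[12,6]
#12 0x68→b6/s0 VC-HIT; vc=[12,10]
#13 0x60→b6/s0 L1-HIT; vc=[12,10]
#14 0xac→b10/s0 VC-HIT; vc=[12,6]
#15 0x6e→b6/s0 VC-HIT; vc=[12,10]

SEQ = [MISS, MISS, VC-HIT, VC-HIT, L1-HIT, MISS, VC-HIT, VC-HIT, VC-HIT, VC-HIT, L1-HIT, VC-HIT, VC-HIT, L1-HIT, VC-HIT, VC-HIT]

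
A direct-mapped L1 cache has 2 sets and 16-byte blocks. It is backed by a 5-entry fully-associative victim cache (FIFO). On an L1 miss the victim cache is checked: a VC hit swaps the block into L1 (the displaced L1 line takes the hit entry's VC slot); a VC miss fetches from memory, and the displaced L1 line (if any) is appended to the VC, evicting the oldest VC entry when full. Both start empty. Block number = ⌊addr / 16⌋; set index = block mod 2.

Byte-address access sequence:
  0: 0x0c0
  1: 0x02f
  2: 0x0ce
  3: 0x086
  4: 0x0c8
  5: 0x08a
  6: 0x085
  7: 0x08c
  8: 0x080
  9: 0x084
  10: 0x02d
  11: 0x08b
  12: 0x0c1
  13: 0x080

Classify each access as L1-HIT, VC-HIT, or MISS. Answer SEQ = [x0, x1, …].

SEQ = [MISS, MISS, VC-HIT, MISS, VC-HIT, VC-HIT, L1-HIT, L1-HIT, L1-HIT, L1-HIT, VC-HIT, VC-HIT, VC-HIT, VC-HIT]

  [0] addr=0xc0 blk=12 s=0: MISS | VC []
  [1] addr=0x2f blk=2 s=0: MISS | VC [12]
  [2] addr=0xce blk=12 s=0: VC-HIT | VC [2]
  [3] addr=0x86 blk=8 s=0: MISS | VC [2, 12]
  [4] addr=0xc8 blk=12 s=0: VC-HIT | VC [2, 8]
  [5] addr=0x8a blk=8 s=0: VC-HIT | VC [2, 12]
  [6] addr=0x85 blk=8 s=0: L1-HIT | VC [2, 12]
  [7] addr=0x8c blk=8 s=0: L1-HIT | VC [2, 12]
  [8] addr=0x80 blk=8 s=0: L1-HIT | VC [2, 12]
  [9] addr=0x84 blk=8 s=0: L1-HIT | VC [2, 12]
  [10] addr=0x2d blk=2 s=0: VC-HIT | VC [8, 12]
  [11] addr=0x8b blk=8 s=0: VC-HIT | VC [2, 12]
  [12] addr=0xc1 blk=12 s=0: VC-HIT | VC [2, 8]
  [13] addr=0x80 blk=8 s=0: VC-HIT | VC [2, 12]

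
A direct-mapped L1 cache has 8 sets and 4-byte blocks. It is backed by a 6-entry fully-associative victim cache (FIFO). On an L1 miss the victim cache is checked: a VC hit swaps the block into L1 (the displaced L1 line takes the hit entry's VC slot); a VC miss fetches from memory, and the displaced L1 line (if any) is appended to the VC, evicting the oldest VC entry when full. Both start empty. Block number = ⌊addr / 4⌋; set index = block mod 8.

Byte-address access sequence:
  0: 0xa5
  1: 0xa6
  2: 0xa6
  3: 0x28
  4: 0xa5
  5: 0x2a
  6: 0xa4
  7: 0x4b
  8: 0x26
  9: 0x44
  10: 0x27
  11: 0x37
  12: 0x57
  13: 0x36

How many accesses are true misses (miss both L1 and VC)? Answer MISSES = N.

MISSES = 7

  [0] addr=0xa5 blk=41 s=1: MISS | VC []
  [1] addr=0xa6 blk=41 s=1: L1-HIT | VC []
  [2] addr=0xa6 blk=41 s=1: L1-HIT | VC []
  [3] addr=0x28 blk=10 s=2: MISS | VC []
  [4] addr=0xa5 blk=41 s=1: L1-HIT | VC []
  [5] addr=0x2a blk=10 s=2: L1-HIT | VC []
  [6] addr=0xa4 blk=41 s=1: L1-HIT | VC []
  [7] addr=0x4b blk=18 s=2: MISS | VC [10]
  [8] addr=0x26 blk=9 s=1: MISS | VC [10, 41]
  [9] addr=0x44 blk=17 s=1: MISS | VC [10, 41, 9]
  [10] addr=0x27 blk=9 s=1: VC-HIT | VC [10, 41, 17]
  [11] addr=0x37 blk=13 s=5: MISS | VC [10, 41, 17]
  [12] addr=0x57 blk=21 s=5: MISS | VC [10, 41, 17, 13]
  [13] addr=0x36 blk=13 s=5: VC-HIT | VC [10, 41, 17, 21]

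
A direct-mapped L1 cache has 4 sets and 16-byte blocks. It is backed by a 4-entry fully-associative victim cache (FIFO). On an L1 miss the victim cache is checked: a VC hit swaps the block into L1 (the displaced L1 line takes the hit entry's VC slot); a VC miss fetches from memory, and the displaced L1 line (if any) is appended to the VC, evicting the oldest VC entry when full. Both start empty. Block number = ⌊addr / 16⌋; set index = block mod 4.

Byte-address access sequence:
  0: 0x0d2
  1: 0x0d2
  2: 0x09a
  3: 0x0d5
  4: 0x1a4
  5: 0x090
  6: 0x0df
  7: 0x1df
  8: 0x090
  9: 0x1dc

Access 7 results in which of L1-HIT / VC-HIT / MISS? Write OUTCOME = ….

OUTCOME = MISS

#0 0xd2→b13/s1 MISS; vc=[]
#1 0xd2→b13/s1 L1-HIT; vc=[]
#2 0x9a→b9/s1 MISS; vc=[13]
#3 0xd5→b13/s1 VC-HIT; vc=[9]
#4 0x1a4→b26/s2 MISS; vc=[9]
#5 0x90→b9/s1 VC-HIT; vc=[13]
#6 0xdf→b13/s1 VC-HIT; vc=[9]
#7 0x1df→b29/s1 MISS; vc=[9,13]
#8 0x90→b9/s1 VC-HIT; vc=[29,13]
#9 0x1dc→b29/s1 VC-HIT; vc=[9,13]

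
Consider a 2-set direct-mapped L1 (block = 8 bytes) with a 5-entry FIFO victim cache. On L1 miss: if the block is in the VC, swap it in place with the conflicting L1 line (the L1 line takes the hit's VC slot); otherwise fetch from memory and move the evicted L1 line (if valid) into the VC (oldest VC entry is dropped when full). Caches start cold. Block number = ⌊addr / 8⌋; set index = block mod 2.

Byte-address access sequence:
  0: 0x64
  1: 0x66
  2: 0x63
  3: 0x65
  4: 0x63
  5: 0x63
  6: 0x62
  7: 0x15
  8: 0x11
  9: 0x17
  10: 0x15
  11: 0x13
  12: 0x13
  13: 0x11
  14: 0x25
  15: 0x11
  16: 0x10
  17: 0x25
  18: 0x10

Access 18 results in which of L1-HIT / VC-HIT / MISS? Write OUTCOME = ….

OUTCOME = VC-HIT

  [0] addr=0x64 blk=12 s=0: MISS | VC []
  [1] addr=0x66 blk=12 s=0: L1-HIT | VC []
  [2] addr=0x63 blk=12 s=0: L1-HIT | VC []
  [3] addr=0x65 blk=12 s=0: L1-HIT | VC []
  [4] addr=0x63 blk=12 s=0: L1-HIT | VC []
  [5] addr=0x63 blk=12 s=0: L1-HIT | VC []
  [6] addr=0x62 blk=12 s=0: L1-HIT | VC []
  [7] addr=0x15 blk=2 s=0: MISS | VC [12]
  [8] addr=0x11 blk=2 s=0: L1-HIT | VC [12]
  [9] addr=0x17 blk=2 s=0: L1-HIT | VC [12]
  [10] addr=0x15 blk=2 s=0: L1-HIT | VC [12]
  [11] addr=0x13 blk=2 s=0: L1-HIT | VC [12]
  [12] addr=0x13 blk=2 s=0: L1-HIT | VC [12]
  [13] addr=0x11 blk=2 s=0: L1-HIT | VC [12]
  [14] addr=0x25 blk=4 s=0: MISS | VC [12, 2]
  [15] addr=0x11 blk=2 s=0: VC-HIT | VC [12, 4]
  [16] addr=0x10 blk=2 s=0: L1-HIT | VC [12, 4]
  [17] addr=0x25 blk=4 s=0: VC-HIT | VC [12, 2]
  [18] addr=0x10 blk=2 s=0: VC-HIT | VC [12, 4]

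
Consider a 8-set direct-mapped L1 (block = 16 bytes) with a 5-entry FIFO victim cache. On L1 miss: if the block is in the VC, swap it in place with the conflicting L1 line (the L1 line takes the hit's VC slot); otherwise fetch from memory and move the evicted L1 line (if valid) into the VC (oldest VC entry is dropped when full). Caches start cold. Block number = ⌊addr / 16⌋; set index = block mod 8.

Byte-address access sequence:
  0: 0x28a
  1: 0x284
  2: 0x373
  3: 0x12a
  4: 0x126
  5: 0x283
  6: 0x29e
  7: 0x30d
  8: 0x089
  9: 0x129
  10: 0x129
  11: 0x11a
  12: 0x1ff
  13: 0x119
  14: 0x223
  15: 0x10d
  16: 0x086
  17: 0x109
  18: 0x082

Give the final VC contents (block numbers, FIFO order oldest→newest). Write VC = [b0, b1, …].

VC = [48, 41, 55, 18, 16]

0: 0x28a (blk 40, set 0) → MISS  vc=[]
1: 0x284 (blk 40, set 0) → L1-HIT  vc=[]
2: 0x373 (blk 55, set 7) → MISS  vc=[]
3: 0x12a (blk 18, set 2) → MISS  vc=[]
4: 0x126 (blk 18, set 2) → L1-HIT  vc=[]
5: 0x283 (blk 40, set 0) → L1-HIT  vc=[]
6: 0x29e (blk 41, set 1) → MISS  vc=[]
7: 0x30d (blk 48, set 0) → MISS  vc=[40]
8: 0x89 (blk 8, set 0) → MISS  vc=[40, 48]
9: 0x129 (blk 18, set 2) → L1-HIT  vc=[40, 48]
10: 0x129 (blk 18, set 2) → L1-HIT  vc=[40, 48]
11: 0x11a (blk 17, set 1) → MISS  vc=[40, 48, 41]
12: 0x1ff (blk 31, set 7) → MISS  vc=[40, 48, 41, 55]
13: 0x119 (blk 17, set 1) → L1-HIT  vc=[40, 48, 41, 55]
14: 0x223 (blk 34, set 2) → MISS  vc=[40, 48, 41, 55, 18]
15: 0x10d (blk 16, set 0) → MISS  vc=[48, 41, 55, 18, 8]
16: 0x86 (blk 8, set 0) → VC-HIT  vc=[48, 41, 55, 18, 16]
17: 0x109 (blk 16, set 0) → VC-HIT  vc=[48, 41, 55, 18, 8]
18: 0x82 (blk 8, set 0) → VC-HIT  vc=[48, 41, 55, 18, 16]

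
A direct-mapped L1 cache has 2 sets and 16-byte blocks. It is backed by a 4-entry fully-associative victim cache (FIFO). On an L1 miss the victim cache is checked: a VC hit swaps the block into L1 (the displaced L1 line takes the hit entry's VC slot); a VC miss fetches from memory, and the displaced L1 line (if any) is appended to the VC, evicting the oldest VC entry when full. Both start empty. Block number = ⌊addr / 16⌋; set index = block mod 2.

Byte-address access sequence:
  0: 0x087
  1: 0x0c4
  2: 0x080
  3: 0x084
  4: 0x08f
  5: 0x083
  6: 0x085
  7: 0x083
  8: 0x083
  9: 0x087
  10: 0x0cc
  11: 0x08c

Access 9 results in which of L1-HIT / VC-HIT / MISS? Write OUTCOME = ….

OUTCOME = L1-HIT

#0 0x87→b8/s0 MISS; vc=[]
#1 0xc4→b12/s0 MISS; vc=[8]
#2 0x80→b8/s0 VC-HIT; vc=[12]
#3 0x84→b8/s0 L1-HIT; vc=[12]
#4 0x8f→b8/s0 L1-HIT; vc=[12]
#5 0x83→b8/s0 L1-HIT; vc=[12]
#6 0x85→b8/s0 L1-HIT; vc=[12]
#7 0x83→b8/s0 L1-HIT; vc=[12]
#8 0x83→b8/s0 L1-HIT; vc=[12]
#9 0x87→b8/s0 L1-HIT; vc=[12]
#10 0xcc→b12/s0 VC-HIT; vc=[8]
#11 0x8c→b8/s0 VC-HIT; vc=[12]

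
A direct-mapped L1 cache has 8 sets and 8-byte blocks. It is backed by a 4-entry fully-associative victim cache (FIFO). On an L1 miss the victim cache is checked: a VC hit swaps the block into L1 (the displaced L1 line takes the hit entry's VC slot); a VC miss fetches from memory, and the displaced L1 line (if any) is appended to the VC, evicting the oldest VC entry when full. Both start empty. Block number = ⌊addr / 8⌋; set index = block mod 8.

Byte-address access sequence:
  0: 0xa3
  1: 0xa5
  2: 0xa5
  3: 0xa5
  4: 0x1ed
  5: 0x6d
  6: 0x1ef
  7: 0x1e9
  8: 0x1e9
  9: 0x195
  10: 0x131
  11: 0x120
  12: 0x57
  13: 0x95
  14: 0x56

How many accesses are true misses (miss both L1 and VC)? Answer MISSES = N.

#0 0xa3→b20/s4 MISS; vc=[]
#1 0xa5→b20/s4 L1-HIT; vc=[]
#2 0xa5→b20/s4 L1-HIT; vc=[]
#3 0xa5→b20/s4 L1-HIT; vc=[]
#4 0x1ed→b61/s5 MISS; vc=[]
#5 0x6d→b13/s5 MISS; vc=[61]
#6 0x1ef→b61/s5 VC-HIT; vc=[13]
#7 0x1e9→b61/s5 L1-HIT; vc=[13]
#8 0x1e9→b61/s5 L1-HIT; vc=[13]
#9 0x195→b50/s2 MISS; vc=[13]
#10 0x131→b38/s6 MISS; vc=[13]
#11 0x120→b36/s4 MISS; vc=[13,20]
#12 0x57→b10/s2 MISS; vc=[13,20,50]
#13 0x95→b18/s2 MISS; vc=[13,20,50,10]
#14 0x56→b10/s2 VC-HIT; vc=[13,20,50,18]

MISSES = 8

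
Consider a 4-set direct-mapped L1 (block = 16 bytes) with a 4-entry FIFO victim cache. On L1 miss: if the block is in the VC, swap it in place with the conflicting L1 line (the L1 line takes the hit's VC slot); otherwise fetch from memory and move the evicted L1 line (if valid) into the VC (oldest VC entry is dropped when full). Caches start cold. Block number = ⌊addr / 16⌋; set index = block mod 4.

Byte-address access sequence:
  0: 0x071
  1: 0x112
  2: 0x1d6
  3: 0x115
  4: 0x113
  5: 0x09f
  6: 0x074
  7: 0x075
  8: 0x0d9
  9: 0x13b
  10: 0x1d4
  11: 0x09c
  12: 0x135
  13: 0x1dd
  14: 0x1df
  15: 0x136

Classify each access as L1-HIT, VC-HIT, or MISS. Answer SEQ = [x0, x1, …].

SEQ = [MISS, MISS, MISS, VC-HIT, L1-HIT, MISS, L1-HIT, L1-HIT, MISS, MISS, VC-HIT, VC-HIT, L1-HIT, VC-HIT, L1-HIT, L1-HIT]

0: 0x71 (blk 7, set 3) → MISS  vc=[]
1: 0x112 (blk 17, set 1) → MISS  vc=[]
2: 0x1d6 (blk 29, set 1) → MISS  vc=[17]
3: 0x115 (blk 17, set 1) → VC-HIT  vc=[29]
4: 0x113 (blk 17, set 1) → L1-HIT  vc=[29]
5: 0x9f (blk 9, set 1) → MISS  vc=[29, 17]
6: 0x74 (blk 7, set 3) → L1-HIT  vc=[29, 17]
7: 0x75 (blk 7, set 3) → L1-HIT  vc=[29, 17]
8: 0xd9 (blk 13, set 1) → MISS  vc=[29, 17, 9]
9: 0x13b (blk 19, set 3) → MISS  vc=[29, 17, 9, 7]
10: 0x1d4 (blk 29, set 1) → VC-HIT  vc=[13, 17, 9, 7]
11: 0x9c (blk 9, set 1) → VC-HIT  vc=[13, 17, 29, 7]
12: 0x135 (blk 19, set 3) → L1-HIT  vc=[13, 17, 29, 7]
13: 0x1dd (blk 29, set 1) → VC-HIT  vc=[13, 17, 9, 7]
14: 0x1df (blk 29, set 1) → L1-HIT  vc=[13, 17, 9, 7]
15: 0x136 (blk 19, set 3) → L1-HIT  vc=[13, 17, 9, 7]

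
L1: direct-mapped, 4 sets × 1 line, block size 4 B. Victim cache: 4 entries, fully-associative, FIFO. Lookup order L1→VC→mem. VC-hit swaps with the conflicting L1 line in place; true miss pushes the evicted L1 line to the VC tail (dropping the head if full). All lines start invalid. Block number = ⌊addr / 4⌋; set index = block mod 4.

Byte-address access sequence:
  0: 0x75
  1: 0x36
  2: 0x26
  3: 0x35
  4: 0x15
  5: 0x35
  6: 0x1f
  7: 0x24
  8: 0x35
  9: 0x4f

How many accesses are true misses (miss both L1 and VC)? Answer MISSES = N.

#0 0x75→b29/s1 MISS; vc=[]
#1 0x36→b13/s1 MISS; vc=[29]
#2 0x26→b9/s1 MISS; vc=[29,13]
#3 0x35→b13/s1 VC-HIT; vc=[29,9]
#4 0x15→b5/s1 MISS; vc=[29,9,13]
#5 0x35→b13/s1 VC-HIT; vc=[29,9,5]
#6 0x1f→b7/s3 MISS; vc=[29,9,5]
#7 0x24→b9/s1 VC-HIT; vc=[29,13,5]
#8 0x35→b13/s1 VC-HIT; vc=[29,9,5]
#9 0x4f→b19/s3 MISS; vc=[29,9,5,7]

MISSES = 6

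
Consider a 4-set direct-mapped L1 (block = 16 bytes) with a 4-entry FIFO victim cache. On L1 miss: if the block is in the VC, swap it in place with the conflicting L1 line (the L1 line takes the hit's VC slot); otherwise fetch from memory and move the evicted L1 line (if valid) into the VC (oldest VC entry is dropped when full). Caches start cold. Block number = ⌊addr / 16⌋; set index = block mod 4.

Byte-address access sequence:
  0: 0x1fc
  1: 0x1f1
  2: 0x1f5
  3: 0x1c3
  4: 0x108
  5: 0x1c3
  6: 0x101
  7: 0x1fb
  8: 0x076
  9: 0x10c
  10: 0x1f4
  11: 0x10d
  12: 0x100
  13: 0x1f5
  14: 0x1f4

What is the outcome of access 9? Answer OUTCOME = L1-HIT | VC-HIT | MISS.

0: 0x1fc (blk 31, set 3) → MISS  vc=[]
1: 0x1f1 (blk 31, set 3) → L1-HIT  vc=[]
2: 0x1f5 (blk 31, set 3) → L1-HIT  vc=[]
3: 0x1c3 (blk 28, set 0) → MISS  vc=[]
4: 0x108 (blk 16, set 0) → MISS  vc=[28]
5: 0x1c3 (blk 28, set 0) → VC-HIT  vc=[16]
6: 0x101 (blk 16, set 0) → VC-HIT  vc=[28]
7: 0x1fb (blk 31, set 3) → L1-HIT  vc=[28]
8: 0x76 (blk 7, set 3) → MISS  vc=[28, 31]
9: 0x10c (blk 16, set 0) → L1-HIT  vc=[28, 31]
10: 0x1f4 (blk 31, set 3) → VC-HIT  vc=[28, 7]
11: 0x10d (blk 16, set 0) → L1-HIT  vc=[28, 7]
12: 0x100 (blk 16, set 0) → L1-HIT  vc=[28, 7]
13: 0x1f5 (blk 31, set 3) → L1-HIT  vc=[28, 7]
14: 0x1f4 (blk 31, set 3) → L1-HIT  vc=[28, 7]

OUTCOME = L1-HIT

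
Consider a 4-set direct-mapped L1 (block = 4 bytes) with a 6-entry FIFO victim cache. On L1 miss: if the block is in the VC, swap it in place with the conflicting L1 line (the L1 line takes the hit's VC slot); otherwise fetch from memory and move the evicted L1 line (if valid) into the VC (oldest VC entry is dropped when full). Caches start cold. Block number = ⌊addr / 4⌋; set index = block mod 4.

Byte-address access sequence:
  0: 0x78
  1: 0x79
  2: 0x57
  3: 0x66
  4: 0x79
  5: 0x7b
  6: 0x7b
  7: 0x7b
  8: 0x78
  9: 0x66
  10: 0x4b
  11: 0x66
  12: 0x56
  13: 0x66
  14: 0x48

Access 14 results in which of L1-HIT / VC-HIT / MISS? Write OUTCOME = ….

0: 0x78 (blk 30, set 2) → MISS  vc=[]
1: 0x79 (blk 30, set 2) → L1-HIT  vc=[]
2: 0x57 (blk 21, set 1) → MISS  vc=[]
3: 0x66 (blk 25, set 1) → MISS  vc=[21]
4: 0x79 (blk 30, set 2) → L1-HIT  vc=[21]
5: 0x7b (blk 30, set 2) → L1-HIT  vc=[21]
6: 0x7b (blk 30, set 2) → L1-HIT  vc=[21]
7: 0x7b (blk 30, set 2) → L1-HIT  vc=[21]
8: 0x78 (blk 30, set 2) → L1-HIT  vc=[21]
9: 0x66 (blk 25, set 1) → L1-HIT  vc=[21]
10: 0x4b (blk 18, set 2) → MISS  vc=[21, 30]
11: 0x66 (blk 25, set 1) → L1-HIT  vc=[21, 30]
12: 0x56 (blk 21, set 1) → VC-HIT  vc=[25, 30]
13: 0x66 (blk 25, set 1) → VC-HIT  vc=[21, 30]
14: 0x48 (blk 18, set 2) → L1-HIT  vc=[21, 30]

OUTCOME = L1-HIT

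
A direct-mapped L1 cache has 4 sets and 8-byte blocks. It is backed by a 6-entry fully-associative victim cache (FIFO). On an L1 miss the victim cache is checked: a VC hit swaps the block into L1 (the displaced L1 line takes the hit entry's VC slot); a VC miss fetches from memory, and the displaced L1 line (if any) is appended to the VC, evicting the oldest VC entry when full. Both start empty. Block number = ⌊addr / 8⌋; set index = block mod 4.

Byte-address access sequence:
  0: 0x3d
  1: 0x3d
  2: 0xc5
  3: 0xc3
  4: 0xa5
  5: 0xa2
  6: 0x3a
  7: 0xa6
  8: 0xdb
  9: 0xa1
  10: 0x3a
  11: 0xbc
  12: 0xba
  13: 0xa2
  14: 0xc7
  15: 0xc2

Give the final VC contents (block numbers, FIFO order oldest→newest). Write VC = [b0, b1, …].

VC = [20, 27, 7]

0: 0x3d (blk 7, set 3) → MISS  vc=[]
1: 0x3d (blk 7, set 3) → L1-HIT  vc=[]
2: 0xc5 (blk 24, set 0) → MISS  vc=[]
3: 0xc3 (blk 24, set 0) → L1-HIT  vc=[]
4: 0xa5 (blk 20, set 0) → MISS  vc=[24]
5: 0xa2 (blk 20, set 0) → L1-HIT  vc=[24]
6: 0x3a (blk 7, set 3) → L1-HIT  vc=[24]
7: 0xa6 (blk 20, set 0) → L1-HIT  vc=[24]
8: 0xdb (blk 27, set 3) → MISS  vc=[24, 7]
9: 0xa1 (blk 20, set 0) → L1-HIT  vc=[24, 7]
10: 0x3a (blk 7, set 3) → VC-HIT  vc=[24, 27]
11: 0xbc (blk 23, set 3) → MISS  vc=[24, 27, 7]
12: 0xba (blk 23, set 3) → L1-HIT  vc=[24, 27, 7]
13: 0xa2 (blk 20, set 0) → L1-HIT  vc=[24, 27, 7]
14: 0xc7 (blk 24, set 0) → VC-HIT  vc=[20, 27, 7]
15: 0xc2 (blk 24, set 0) → L1-HIT  vc=[20, 27, 7]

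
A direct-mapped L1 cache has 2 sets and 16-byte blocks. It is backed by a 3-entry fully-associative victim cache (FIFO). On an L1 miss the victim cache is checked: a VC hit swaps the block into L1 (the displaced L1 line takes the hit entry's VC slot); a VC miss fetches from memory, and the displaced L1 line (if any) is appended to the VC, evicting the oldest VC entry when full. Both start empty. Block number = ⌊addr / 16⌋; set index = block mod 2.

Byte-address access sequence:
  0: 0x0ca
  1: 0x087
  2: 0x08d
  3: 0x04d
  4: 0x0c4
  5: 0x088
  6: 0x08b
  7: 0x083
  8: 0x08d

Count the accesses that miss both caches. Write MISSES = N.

MISSES = 3

  [0] addr=0xca blk=12 s=0: MISS | VC []
  [1] addr=0x87 blk=8 s=0: MISS | VC [12]
  [2] addr=0x8d blk=8 s=0: L1-HIT | VC [12]
  [3] addr=0x4d blk=4 s=0: MISS | VC [12, 8]
  [4] addr=0xc4 blk=12 s=0: VC-HIT | VC [4, 8]
  [5] addr=0x88 blk=8 s=0: VC-HIT | VC [4, 12]
  [6] addr=0x8b blk=8 s=0: L1-HIT | VC [4, 12]
  [7] addr=0x83 blk=8 s=0: L1-HIT | VC [4, 12]
  [8] addr=0x8d blk=8 s=0: L1-HIT | VC [4, 12]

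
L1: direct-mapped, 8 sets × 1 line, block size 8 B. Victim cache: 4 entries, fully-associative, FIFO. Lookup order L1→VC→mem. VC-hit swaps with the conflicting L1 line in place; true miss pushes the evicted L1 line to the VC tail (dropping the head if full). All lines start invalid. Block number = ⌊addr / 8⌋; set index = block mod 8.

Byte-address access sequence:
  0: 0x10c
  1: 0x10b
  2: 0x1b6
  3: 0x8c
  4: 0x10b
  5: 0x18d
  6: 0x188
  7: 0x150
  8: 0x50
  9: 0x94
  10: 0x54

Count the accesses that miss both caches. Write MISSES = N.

MISSES = 7

0: 0x10c (blk 33, set 1) → MISS  vc=[]
1: 0x10b (blk 33, set 1) → L1-HIT  vc=[]
2: 0x1b6 (blk 54, set 6) → MISS  vc=[]
3: 0x8c (blk 17, set 1) → MISS  vc=[33]
4: 0x10b (blk 33, set 1) → VC-HIT  vc=[17]
5: 0x18d (blk 49, set 1) → MISS  vc=[17, 33]
6: 0x188 (blk 49, set 1) → L1-HIT  vc=[17, 33]
7: 0x150 (blk 42, set 2) → MISS  vc=[17, 33]
8: 0x50 (blk 10, set 2) → MISS  vc=[17, 33, 42]
9: 0x94 (blk 18, set 2) → MISS  vc=[17, 33, 42, 10]
10: 0x54 (blk 10, set 2) → VC-HIT  vc=[17, 33, 42, 18]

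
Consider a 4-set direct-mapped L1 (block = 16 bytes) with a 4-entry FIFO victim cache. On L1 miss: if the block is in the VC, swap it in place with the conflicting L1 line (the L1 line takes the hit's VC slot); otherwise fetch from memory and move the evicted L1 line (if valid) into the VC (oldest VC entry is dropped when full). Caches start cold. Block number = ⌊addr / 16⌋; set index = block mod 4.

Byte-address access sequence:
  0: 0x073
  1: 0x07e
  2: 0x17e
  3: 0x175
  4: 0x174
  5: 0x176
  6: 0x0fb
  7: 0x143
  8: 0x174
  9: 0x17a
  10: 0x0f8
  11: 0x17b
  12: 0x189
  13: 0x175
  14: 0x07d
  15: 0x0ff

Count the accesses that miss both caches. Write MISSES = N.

MISSES = 5

  [0] addr=0x73 blk=7 s=3: MISS | VC []
  [1] addr=0x7e blk=7 s=3: L1-HIT | VC []
  [2] addr=0x17e blk=23 s=3: MISS | VC [7]
  [3] addr=0x175 blk=23 s=3: L1-HIT | VC [7]
  [4] addr=0x174 blk=23 s=3: L1-HIT | VC [7]
  [5] addr=0x176 blk=23 s=3: L1-HIT | VC [7]
  [6] addr=0xfb blk=15 s=3: MISS | VC [7, 23]
  [7] addr=0x143 blk=20 s=0: MISS | VC [7, 23]
  [8] addr=0x174 blk=23 s=3: VC-HIT | VC [7, 15]
  [9] addr=0x17a blk=23 s=3: L1-HIT | VC [7, 15]
  [10] addr=0xf8 blk=15 s=3: VC-HIT | VC [7, 23]
  [11] addr=0x17b blk=23 s=3: VC-HIT | VC [7, 15]
  [12] addr=0x189 blk=24 s=0: MISS | VC [7, 15, 20]
  [13] addr=0x175 blk=23 s=3: L1-HIT | VC [7, 15, 20]
  [14] addr=0x7d blk=7 s=3: VC-HIT | VC [23, 15, 20]
  [15] addr=0xff blk=15 s=3: VC-HIT | VC [23, 7, 20]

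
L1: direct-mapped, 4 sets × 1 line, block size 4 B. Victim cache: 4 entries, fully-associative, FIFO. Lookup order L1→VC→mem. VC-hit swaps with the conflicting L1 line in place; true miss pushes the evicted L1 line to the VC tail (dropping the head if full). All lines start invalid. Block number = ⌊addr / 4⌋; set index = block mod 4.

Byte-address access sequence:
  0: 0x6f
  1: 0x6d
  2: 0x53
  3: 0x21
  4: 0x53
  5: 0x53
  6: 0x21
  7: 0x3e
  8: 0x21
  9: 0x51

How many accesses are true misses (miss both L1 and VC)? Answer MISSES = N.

MISSES = 4

0: 0x6f (blk 27, set 3) → MISS  vc=[]
1: 0x6d (blk 27, set 3) → L1-HIT  vc=[]
2: 0x53 (blk 20, set 0) → MISS  vc=[]
3: 0x21 (blk 8, set 0) → MISS  vc=[20]
4: 0x53 (blk 20, set 0) → VC-HIT  vc=[8]
5: 0x53 (blk 20, set 0) → L1-HIT  vc=[8]
6: 0x21 (blk 8, set 0) → VC-HIT  vc=[20]
7: 0x3e (blk 15, set 3) → MISS  vc=[20, 27]
8: 0x21 (blk 8, set 0) → L1-HIT  vc=[20, 27]
9: 0x51 (blk 20, set 0) → VC-HIT  vc=[8, 27]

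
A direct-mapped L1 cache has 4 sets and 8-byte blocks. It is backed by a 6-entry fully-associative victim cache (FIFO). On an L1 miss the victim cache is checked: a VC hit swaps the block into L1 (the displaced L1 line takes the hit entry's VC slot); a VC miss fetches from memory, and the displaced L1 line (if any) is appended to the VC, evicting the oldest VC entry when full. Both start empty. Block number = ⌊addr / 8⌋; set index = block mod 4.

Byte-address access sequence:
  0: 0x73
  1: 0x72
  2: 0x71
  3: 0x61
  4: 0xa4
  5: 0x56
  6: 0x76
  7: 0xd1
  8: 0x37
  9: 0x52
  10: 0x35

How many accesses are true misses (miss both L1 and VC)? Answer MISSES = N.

0: 0x73 (blk 14, set 2) → MISS  vc=[]
1: 0x72 (blk 14, set 2) → L1-HIT  vc=[]
2: 0x71 (blk 14, set 2) → L1-HIT  vc=[]
3: 0x61 (blk 12, set 0) → MISS  vc=[]
4: 0xa4 (blk 20, set 0) → MISS  vc=[12]
5: 0x56 (blk 10, set 2) → MISS  vc=[12, 14]
6: 0x76 (blk 14, set 2) → VC-HIT  vc=[12, 10]
7: 0xd1 (blk 26, set 2) → MISS  vc=[12, 10, 14]
8: 0x37 (blk 6, set 2) → MISS  vc=[12, 10, 14, 26]
9: 0x52 (blk 10, set 2) → VC-HIT  vc=[12, 6, 14, 26]
10: 0x35 (blk 6, set 2) → VC-HIT  vc=[12, 10, 14, 26]

MISSES = 6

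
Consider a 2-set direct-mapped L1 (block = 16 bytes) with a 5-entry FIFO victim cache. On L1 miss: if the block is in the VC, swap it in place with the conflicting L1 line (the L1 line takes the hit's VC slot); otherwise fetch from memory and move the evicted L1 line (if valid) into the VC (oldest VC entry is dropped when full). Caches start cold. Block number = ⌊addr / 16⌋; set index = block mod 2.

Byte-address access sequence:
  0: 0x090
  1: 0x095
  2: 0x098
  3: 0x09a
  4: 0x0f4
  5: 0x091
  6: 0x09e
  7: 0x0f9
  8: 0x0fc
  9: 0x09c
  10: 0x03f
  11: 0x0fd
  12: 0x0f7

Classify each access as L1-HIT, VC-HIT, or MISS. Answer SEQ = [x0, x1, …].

  [0] addr=0x90 blk=9 s=1: MISS | VC []
  [1] addr=0x95 blk=9 s=1: L1-HIT | VC []
  [2] addr=0x98 blk=9 s=1: L1-HIT | VC []
  [3] addr=0x9a blk=9 s=1: L1-HIT | VC []
  [4] addr=0xf4 blk=15 s=1: MISS | VC [9]
  [5] addr=0x91 blk=9 s=1: VC-HIT | VC [15]
  [6] addr=0x9e blk=9 s=1: L1-HIT | VC [15]
  [7] addr=0xf9 blk=15 s=1: VC-HIT | VC [9]
  [8] addr=0xfc blk=15 s=1: L1-HIT | VC [9]
  [9] addr=0x9c blk=9 s=1: VC-HIT | VC [15]
  [10] addr=0x3f blk=3 s=1: MISS | VC [15, 9]
  [11] addr=0xfd blk=15 s=1: VC-HIT | VC [3, 9]
  [12] addr=0xf7 blk=15 s=1: L1-HIT | VC [3, 9]

SEQ = [MISS, L1-HIT, L1-HIT, L1-HIT, MISS, VC-HIT, L1-HIT, VC-HIT, L1-HIT, VC-HIT, MISS, VC-HIT, L1-HIT]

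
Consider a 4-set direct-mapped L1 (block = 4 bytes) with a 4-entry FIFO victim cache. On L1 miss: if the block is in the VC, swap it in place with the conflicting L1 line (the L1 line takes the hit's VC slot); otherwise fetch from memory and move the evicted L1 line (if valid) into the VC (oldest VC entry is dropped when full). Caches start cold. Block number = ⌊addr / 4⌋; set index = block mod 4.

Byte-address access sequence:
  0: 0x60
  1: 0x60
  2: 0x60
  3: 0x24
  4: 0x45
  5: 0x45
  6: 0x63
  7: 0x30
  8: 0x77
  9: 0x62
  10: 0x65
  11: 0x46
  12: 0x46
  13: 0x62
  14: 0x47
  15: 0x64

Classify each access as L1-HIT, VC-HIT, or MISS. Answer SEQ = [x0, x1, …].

SEQ = [MISS, L1-HIT, L1-HIT, MISS, MISS, L1-HIT, L1-HIT, MISS, MISS, VC-HIT, MISS, VC-HIT, L1-HIT, L1-HIT, L1-HIT, VC-HIT]

0: 0x60 (blk 24, set 0) → MISS  vc=[]
1: 0x60 (blk 24, set 0) → L1-HIT  vc=[]
2: 0x60 (blk 24, set 0) → L1-HIT  vc=[]
3: 0x24 (blk 9, set 1) → MISS  vc=[]
4: 0x45 (blk 17, set 1) → MISS  vc=[9]
5: 0x45 (blk 17, set 1) → L1-HIT  vc=[9]
6: 0x63 (blk 24, set 0) → L1-HIT  vc=[9]
7: 0x30 (blk 12, set 0) → MISS  vc=[9, 24]
8: 0x77 (blk 29, set 1) → MISS  vc=[9, 24, 17]
9: 0x62 (blk 24, set 0) → VC-HIT  vc=[9, 12, 17]
10: 0x65 (blk 25, set 1) → MISS  vc=[9, 12, 17, 29]
11: 0x46 (blk 17, set 1) → VC-HIT  vc=[9, 12, 25, 29]
12: 0x46 (blk 17, set 1) → L1-HIT  vc=[9, 12, 25, 29]
13: 0x62 (blk 24, set 0) → L1-HIT  vc=[9, 12, 25, 29]
14: 0x47 (blk 17, set 1) → L1-HIT  vc=[9, 12, 25, 29]
15: 0x64 (blk 25, set 1) → VC-HIT  vc=[9, 12, 17, 29]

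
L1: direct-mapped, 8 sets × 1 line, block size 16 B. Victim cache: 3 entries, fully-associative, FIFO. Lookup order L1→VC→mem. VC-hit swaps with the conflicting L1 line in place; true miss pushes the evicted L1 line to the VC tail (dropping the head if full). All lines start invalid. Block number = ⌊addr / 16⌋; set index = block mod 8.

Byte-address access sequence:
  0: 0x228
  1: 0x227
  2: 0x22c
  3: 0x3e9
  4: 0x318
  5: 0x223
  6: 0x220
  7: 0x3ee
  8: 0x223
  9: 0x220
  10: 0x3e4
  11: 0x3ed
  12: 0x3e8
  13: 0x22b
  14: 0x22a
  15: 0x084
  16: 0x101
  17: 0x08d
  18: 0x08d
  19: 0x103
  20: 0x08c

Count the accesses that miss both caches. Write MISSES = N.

MISSES = 5

  [0] addr=0x228 blk=34 s=2: MISS | VC []
  [1] addr=0x227 blk=34 s=2: L1-HIT | VC []
  [2] addr=0x22c blk=34 s=2: L1-HIT | VC []
  [3] addr=0x3e9 blk=62 s=6: MISS | VC []
  [4] addr=0x318 blk=49 s=1: MISS | VC []
  [5] addr=0x223 blk=34 s=2: L1-HIT | VC []
  [6] addr=0x220 blk=34 s=2: L1-HIT | VC []
  [7] addr=0x3ee blk=62 s=6: L1-HIT | VC []
  [8] addr=0x223 blk=34 s=2: L1-HIT | VC []
  [9] addr=0x220 blk=34 s=2: L1-HIT | VC []
  [10] addr=0x3e4 blk=62 s=6: L1-HIT | VC []
  [11] addr=0x3ed blk=62 s=6: L1-HIT | VC []
  [12] addr=0x3e8 blk=62 s=6: L1-HIT | VC []
  [13] addr=0x22b blk=34 s=2: L1-HIT | VC []
  [14] addr=0x22a blk=34 s=2: L1-HIT | VC []
  [15] addr=0x84 blk=8 s=0: MISS | VC []
  [16] addr=0x101 blk=16 s=0: MISS | VC [8]
  [17] addr=0x8d blk=8 s=0: VC-HIT | VC [16]
  [18] addr=0x8d blk=8 s=0: L1-HIT | VC [16]
  [19] addr=0x103 blk=16 s=0: VC-HIT | VC [8]
  [20] addr=0x8c blk=8 s=0: VC-HIT | VC [16]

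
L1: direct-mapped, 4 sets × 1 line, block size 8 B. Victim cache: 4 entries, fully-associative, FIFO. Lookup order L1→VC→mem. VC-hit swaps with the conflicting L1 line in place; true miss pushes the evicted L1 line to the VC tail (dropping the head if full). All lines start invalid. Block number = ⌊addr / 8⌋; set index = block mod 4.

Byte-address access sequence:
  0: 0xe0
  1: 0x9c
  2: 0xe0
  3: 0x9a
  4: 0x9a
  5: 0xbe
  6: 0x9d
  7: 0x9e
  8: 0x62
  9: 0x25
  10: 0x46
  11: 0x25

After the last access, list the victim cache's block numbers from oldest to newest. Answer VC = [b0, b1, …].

VC = [23, 28, 12, 8]

0: 0xe0 (blk 28, set 0) → MISS  vc=[]
1: 0x9c (blk 19, set 3) → MISS  vc=[]
2: 0xe0 (blk 28, set 0) → L1-HIT  vc=[]
3: 0x9a (blk 19, set 3) → L1-HIT  vc=[]
4: 0x9a (blk 19, set 3) → L1-HIT  vc=[]
5: 0xbe (blk 23, set 3) → MISS  vc=[19]
6: 0x9d (blk 19, set 3) → VC-HIT  vc=[23]
7: 0x9e (blk 19, set 3) → L1-HIT  vc=[23]
8: 0x62 (blk 12, set 0) → MISS  vc=[23, 28]
9: 0x25 (blk 4, set 0) → MISS  vc=[23, 28, 12]
10: 0x46 (blk 8, set 0) → MISS  vc=[23, 28, 12, 4]
11: 0x25 (blk 4, set 0) → VC-HIT  vc=[23, 28, 12, 8]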